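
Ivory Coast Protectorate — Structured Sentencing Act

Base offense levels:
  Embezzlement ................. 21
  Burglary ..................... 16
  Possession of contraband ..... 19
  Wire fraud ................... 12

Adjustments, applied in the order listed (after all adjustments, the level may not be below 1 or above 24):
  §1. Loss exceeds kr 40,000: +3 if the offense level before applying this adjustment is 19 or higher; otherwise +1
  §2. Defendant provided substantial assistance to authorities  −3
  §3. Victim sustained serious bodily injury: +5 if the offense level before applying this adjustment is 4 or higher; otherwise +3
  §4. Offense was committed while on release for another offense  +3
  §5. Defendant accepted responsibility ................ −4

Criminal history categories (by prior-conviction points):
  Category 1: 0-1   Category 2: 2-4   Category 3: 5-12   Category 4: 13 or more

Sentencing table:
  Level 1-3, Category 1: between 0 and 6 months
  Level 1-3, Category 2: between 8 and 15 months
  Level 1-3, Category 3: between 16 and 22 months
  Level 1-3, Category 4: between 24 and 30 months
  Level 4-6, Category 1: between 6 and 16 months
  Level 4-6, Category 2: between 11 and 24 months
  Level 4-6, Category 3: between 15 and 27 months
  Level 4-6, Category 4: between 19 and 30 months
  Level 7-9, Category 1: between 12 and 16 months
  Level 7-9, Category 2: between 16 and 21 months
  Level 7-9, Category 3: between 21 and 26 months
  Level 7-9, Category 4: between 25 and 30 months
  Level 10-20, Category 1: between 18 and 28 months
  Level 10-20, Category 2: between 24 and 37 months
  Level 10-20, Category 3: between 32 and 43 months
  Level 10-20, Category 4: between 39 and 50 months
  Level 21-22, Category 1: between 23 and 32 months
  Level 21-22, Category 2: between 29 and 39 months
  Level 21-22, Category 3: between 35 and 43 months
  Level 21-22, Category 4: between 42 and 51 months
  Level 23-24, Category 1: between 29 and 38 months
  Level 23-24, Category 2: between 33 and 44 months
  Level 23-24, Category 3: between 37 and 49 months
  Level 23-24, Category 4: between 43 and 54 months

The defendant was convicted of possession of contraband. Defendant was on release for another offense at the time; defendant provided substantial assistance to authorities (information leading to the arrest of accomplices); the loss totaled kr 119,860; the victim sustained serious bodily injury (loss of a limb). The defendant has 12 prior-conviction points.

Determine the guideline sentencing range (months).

Base offense level for possession of contraband: 19.
§1 applies (level before this adjustment is 19 ≥ 19, so +3): 19 + 3 = 22.
§2 applies: 22 − 3 = 19.
§3 applies (level before this adjustment is 19 ≥ 4, so +5): 19 + 5 = 24.
§4 applies: 24 + 3 = 27.
Level 27 exceeds the maximum of 24; capped at 24.
Final offense level: 24.
Criminal history: 12 prior points → Category 3 (5-12).
Level 24 falls in the 23-24 band.
Grid: Level 23-24 × Category 3 = 37-49 months.

37-49 months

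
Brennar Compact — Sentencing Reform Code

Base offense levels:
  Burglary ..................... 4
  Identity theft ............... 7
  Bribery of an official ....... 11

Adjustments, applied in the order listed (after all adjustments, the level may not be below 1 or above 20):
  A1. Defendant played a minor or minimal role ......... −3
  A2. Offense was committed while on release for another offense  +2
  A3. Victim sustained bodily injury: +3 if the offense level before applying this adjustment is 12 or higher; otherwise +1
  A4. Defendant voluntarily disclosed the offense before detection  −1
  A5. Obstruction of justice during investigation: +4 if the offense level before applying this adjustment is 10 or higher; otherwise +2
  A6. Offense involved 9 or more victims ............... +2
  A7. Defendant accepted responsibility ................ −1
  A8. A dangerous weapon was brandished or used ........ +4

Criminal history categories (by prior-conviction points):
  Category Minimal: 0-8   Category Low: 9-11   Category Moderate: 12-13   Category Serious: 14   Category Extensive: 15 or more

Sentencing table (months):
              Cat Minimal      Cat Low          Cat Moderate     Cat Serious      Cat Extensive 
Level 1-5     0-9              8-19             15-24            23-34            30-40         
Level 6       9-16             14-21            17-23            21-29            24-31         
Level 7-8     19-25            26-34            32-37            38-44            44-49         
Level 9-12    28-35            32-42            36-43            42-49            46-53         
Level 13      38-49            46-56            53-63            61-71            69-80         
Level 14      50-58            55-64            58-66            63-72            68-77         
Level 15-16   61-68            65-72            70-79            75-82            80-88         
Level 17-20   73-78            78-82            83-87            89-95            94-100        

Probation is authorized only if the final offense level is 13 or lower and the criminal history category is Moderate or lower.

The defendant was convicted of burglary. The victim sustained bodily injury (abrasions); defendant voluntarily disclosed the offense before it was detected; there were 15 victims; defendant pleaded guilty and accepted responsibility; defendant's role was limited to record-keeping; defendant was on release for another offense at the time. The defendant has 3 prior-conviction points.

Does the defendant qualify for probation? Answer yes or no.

Yes

Base offense level for burglary: 4.
A1 applies: 4 − 3 = 1.
A2 applies: 1 + 2 = 3.
A3 applies (level before this adjustment is 3 < 12, so +1): 3 + 1 = 4.
A4 applies: 4 − 1 = 3.
A5 does not apply.
A6 applies: 3 + 2 = 5.
A7 applies: 5 − 1 = 4.
Final offense level: 4.
Criminal history: 3 prior points → Category Minimal (0-8).
Level 4 falls in the 1-5 band.
Grid: Level 1-5 × Category Minimal = 0-9 months.
Probation check: level 4 ≤ 13 and category Minimal ≤ Moderate → eligible.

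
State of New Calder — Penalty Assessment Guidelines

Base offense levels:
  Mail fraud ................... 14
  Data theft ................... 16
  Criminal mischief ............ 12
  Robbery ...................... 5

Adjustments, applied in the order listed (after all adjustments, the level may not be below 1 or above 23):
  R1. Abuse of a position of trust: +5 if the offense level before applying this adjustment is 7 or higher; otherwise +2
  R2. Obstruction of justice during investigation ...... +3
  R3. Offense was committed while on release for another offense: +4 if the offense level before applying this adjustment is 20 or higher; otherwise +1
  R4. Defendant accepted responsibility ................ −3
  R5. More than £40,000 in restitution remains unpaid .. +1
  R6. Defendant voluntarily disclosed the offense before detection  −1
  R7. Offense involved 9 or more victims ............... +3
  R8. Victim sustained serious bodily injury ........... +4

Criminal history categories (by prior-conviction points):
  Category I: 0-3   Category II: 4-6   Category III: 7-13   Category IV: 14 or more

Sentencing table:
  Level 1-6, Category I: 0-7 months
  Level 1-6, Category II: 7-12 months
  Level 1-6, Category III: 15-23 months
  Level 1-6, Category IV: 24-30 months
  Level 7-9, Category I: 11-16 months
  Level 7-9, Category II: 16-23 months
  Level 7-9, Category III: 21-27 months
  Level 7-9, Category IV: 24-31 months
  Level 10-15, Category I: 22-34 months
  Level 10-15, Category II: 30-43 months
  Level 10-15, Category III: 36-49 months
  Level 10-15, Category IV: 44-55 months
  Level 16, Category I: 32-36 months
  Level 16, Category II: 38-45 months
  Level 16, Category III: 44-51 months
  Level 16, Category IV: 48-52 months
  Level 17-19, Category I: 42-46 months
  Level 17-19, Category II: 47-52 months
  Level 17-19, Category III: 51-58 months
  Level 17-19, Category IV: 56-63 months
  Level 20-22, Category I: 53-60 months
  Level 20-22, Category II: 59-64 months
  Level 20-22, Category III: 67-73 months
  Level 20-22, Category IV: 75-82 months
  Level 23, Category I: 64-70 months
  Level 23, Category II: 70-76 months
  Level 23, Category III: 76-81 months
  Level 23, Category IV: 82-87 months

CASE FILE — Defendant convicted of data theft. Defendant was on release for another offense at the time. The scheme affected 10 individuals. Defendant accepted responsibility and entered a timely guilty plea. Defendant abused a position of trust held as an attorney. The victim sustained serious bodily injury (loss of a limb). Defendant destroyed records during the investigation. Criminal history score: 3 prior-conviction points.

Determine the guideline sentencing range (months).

Base offense level for data theft: 16.
R1 applies (level before this adjustment is 16 ≥ 7, so +5): 16 + 5 = 21.
R2 applies: 21 + 3 = 24.
R3 applies (level before this adjustment is 24 ≥ 20, so +4): 24 + 4 = 28.
R4 applies: 28 − 3 = 25.
R5 does not apply.
R7 applies: 25 + 3 = 28.
R8 applies: 28 + 4 = 32.
Level 32 exceeds the maximum of 23; capped at 23.
Final offense level: 23.
Criminal history: 3 prior points → Category I (0-3).
Level 23 falls in the 23 band.
Grid: Level 23 × Category I = 64-70 months.

64-70 months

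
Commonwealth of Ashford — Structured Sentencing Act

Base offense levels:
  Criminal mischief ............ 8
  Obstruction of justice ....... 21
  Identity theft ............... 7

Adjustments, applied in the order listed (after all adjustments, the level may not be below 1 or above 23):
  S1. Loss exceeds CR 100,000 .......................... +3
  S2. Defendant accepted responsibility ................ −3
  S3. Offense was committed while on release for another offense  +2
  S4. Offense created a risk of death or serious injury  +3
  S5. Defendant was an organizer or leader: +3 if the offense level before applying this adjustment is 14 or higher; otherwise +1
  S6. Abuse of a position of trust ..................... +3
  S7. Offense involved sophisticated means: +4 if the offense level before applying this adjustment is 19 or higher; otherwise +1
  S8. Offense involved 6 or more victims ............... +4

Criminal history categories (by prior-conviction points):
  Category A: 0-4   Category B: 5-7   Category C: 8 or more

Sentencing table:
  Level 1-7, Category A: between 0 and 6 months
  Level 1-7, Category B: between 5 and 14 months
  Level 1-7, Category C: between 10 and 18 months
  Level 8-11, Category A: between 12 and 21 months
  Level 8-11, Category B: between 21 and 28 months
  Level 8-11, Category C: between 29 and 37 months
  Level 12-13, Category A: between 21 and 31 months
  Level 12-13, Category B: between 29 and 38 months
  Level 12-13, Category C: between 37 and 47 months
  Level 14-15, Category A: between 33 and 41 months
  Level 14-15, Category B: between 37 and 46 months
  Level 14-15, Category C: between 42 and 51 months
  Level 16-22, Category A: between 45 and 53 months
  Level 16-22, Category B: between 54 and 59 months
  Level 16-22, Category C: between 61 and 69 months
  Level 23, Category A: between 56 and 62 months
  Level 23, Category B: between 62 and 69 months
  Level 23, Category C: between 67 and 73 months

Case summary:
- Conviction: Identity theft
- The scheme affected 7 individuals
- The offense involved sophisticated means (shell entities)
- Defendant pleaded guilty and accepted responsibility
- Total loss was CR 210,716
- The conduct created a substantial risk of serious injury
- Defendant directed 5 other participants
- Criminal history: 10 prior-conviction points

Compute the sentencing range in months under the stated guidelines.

61-69 months

Base offense level for identity theft: 7.
S1 applies: 7 + 3 = 10.
S2 applies: 10 − 3 = 7.
S4 applies: 7 + 3 = 10.
S5 applies (level before this adjustment is 10 < 14, so +1): 10 + 1 = 11.
S7 applies (level before this adjustment is 11 < 19, so +1): 11 + 1 = 12.
S8 applies: 12 + 4 = 16.
Final offense level: 16.
Criminal history: 10 prior points → Category C (8+).
Level 16 falls in the 16-22 band.
Grid: Level 16-22 × Category C = 61-69 months.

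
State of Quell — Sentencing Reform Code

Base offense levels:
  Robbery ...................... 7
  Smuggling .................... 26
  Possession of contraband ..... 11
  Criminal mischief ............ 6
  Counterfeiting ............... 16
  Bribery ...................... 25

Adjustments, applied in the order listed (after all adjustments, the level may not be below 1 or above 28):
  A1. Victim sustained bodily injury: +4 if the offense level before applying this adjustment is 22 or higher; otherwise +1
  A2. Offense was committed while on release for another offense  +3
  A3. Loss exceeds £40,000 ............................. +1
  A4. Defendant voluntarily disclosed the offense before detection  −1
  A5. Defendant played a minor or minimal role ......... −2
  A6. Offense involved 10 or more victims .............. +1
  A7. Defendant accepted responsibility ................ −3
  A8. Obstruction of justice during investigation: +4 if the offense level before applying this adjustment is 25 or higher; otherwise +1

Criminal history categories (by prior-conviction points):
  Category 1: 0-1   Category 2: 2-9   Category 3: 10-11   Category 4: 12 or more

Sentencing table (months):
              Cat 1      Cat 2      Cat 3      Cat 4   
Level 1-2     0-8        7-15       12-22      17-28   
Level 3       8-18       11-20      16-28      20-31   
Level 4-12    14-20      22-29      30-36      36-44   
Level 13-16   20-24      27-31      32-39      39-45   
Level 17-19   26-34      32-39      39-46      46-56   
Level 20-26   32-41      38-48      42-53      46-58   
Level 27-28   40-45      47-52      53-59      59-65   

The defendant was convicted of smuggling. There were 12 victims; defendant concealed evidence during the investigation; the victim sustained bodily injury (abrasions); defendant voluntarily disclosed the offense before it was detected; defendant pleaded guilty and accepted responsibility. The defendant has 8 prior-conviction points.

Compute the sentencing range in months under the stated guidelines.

47-52 months

Base offense level for smuggling: 26.
A1 applies (level before this adjustment is 26 ≥ 22, so +4): 26 + 4 = 30.
A2 does not apply.
A3 does not apply.
A4 applies: 30 − 1 = 29.
A6 applies: 29 + 1 = 30.
A7 applies: 30 − 3 = 27.
A8 applies (level before this adjustment is 27 ≥ 25, so +4): 27 + 4 = 31.
Level 31 exceeds the maximum of 28; capped at 28.
Final offense level: 28.
Criminal history: 8 prior points → Category 2 (2-9).
Level 28 falls in the 27-28 band.
Grid: Level 27-28 × Category 2 = 47-52 months.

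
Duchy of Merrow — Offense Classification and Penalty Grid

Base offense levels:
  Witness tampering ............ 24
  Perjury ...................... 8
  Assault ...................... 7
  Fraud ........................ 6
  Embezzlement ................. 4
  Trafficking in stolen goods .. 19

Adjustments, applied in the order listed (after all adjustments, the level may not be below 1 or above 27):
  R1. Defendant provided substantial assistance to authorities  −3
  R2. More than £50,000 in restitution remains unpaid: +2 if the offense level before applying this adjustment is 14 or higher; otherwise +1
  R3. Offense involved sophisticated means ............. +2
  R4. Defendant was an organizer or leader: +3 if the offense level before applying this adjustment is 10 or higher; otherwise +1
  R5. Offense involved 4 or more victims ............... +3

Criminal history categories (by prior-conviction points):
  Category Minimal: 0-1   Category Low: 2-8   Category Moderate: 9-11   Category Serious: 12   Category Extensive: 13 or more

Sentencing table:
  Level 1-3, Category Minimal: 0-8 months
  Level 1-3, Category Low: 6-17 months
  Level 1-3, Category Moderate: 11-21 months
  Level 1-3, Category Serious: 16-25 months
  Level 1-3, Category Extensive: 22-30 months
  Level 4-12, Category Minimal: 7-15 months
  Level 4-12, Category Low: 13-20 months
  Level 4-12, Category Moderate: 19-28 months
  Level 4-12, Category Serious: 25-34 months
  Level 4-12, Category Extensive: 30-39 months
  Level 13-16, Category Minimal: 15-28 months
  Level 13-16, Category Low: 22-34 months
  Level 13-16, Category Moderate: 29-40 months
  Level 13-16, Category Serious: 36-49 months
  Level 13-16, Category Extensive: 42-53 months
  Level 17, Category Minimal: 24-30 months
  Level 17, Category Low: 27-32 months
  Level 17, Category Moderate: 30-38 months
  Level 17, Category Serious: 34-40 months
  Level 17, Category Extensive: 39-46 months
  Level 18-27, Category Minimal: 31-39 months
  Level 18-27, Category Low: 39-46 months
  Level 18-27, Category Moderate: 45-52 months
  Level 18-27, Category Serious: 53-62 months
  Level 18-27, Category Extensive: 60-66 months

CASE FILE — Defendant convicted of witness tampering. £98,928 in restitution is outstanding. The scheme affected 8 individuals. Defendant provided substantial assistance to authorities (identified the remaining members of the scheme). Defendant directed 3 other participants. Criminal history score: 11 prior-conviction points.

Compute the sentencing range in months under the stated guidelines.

Base offense level for witness tampering: 24.
R1 applies: 24 − 3 = 21.
R2 applies (level before this adjustment is 21 ≥ 14, so +2): 21 + 2 = 23.
R3 does not apply.
R4 applies (level before this adjustment is 23 ≥ 10, so +3): 23 + 3 = 26.
R5 applies: 26 + 3 = 29.
Level 29 exceeds the maximum of 27; capped at 27.
Final offense level: 27.
Criminal history: 11 prior points → Category Moderate (9-11).
Level 27 falls in the 18-27 band.
Grid: Level 18-27 × Category Moderate = 45-52 months.

45-52 months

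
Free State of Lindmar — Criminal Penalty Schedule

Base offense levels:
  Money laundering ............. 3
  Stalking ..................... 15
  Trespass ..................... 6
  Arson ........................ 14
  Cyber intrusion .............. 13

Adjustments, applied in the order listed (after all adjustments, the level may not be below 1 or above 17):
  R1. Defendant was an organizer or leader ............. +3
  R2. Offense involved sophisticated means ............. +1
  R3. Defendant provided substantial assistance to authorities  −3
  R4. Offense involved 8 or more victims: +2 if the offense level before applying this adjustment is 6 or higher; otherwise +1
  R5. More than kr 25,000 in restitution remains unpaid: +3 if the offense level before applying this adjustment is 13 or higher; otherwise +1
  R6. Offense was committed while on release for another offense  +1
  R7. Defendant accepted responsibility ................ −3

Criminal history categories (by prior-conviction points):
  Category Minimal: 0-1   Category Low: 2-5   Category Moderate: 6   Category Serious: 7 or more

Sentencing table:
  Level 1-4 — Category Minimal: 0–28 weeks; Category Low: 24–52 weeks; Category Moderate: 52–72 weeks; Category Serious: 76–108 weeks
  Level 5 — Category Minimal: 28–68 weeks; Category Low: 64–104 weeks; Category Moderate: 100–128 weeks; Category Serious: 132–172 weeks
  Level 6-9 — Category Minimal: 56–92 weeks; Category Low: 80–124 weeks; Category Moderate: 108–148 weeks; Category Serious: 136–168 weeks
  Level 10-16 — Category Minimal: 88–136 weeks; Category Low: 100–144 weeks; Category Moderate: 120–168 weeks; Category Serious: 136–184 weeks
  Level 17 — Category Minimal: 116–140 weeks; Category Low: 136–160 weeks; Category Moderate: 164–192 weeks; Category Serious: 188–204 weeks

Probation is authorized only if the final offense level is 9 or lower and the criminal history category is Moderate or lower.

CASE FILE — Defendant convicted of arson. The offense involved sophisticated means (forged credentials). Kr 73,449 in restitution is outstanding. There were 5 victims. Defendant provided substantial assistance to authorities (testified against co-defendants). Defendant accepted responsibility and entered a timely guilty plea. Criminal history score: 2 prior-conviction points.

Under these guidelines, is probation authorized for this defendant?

Base offense level for arson: 14.
R1 does not apply.
R2 applies: 14 + 1 = 15.
R3 applies: 15 − 3 = 12.
R4 does not apply.
R5 applies (level before this adjustment is 12 < 13, so +1): 12 + 1 = 13.
R6 does not apply.
R7 applies: 13 − 3 = 10.
Final offense level: 10.
Criminal history: 2 prior points → Category Low (2-5).
Level 10 falls in the 10-16 band.
Grid: Level 10-16 × Category Low = 100-144 weeks.
Probation check: level 10 > 9 and category Low ≤ Moderate → not eligible.

No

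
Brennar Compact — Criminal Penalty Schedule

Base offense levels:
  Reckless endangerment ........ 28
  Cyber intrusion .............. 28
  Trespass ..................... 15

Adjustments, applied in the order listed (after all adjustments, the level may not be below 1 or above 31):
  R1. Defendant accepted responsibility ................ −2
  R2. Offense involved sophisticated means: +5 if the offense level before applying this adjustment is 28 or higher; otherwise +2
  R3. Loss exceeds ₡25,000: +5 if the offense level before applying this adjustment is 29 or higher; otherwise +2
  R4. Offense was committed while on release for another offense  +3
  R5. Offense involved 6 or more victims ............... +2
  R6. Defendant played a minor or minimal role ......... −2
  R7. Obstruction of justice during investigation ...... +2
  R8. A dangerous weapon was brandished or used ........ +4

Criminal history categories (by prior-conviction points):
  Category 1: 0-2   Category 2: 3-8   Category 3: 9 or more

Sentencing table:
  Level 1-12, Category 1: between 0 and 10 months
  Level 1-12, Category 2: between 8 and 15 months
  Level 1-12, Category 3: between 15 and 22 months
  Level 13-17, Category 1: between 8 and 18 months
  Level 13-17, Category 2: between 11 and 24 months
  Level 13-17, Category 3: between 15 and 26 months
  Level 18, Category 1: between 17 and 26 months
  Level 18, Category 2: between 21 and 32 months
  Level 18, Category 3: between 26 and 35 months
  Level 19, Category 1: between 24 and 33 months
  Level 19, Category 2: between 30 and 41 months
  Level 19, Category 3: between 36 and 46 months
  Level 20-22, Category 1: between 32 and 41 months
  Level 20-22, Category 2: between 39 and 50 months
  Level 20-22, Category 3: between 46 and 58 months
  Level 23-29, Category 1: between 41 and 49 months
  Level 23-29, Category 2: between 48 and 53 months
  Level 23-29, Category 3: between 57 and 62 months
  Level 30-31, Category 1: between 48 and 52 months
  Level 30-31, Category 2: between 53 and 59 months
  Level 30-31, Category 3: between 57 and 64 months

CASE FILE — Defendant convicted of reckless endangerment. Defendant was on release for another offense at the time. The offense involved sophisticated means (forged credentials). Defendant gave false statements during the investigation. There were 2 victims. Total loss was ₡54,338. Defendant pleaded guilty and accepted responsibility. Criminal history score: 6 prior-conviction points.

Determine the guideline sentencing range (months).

Base offense level for reckless endangerment: 28.
R1 applies: 28 − 2 = 26.
R2 applies (level before this adjustment is 26 < 28, so +2): 26 + 2 = 28.
R3 applies (level before this adjustment is 28 < 29, so +2): 28 + 2 = 30.
R4 applies: 30 + 3 = 33.
R7 applies: 33 + 2 = 35.
Level 35 exceeds the maximum of 31; capped at 31.
Final offense level: 31.
Criminal history: 6 prior points → Category 2 (3-8).
Level 31 falls in the 30-31 band.
Grid: Level 30-31 × Category 2 = 53-59 months.

53-59 months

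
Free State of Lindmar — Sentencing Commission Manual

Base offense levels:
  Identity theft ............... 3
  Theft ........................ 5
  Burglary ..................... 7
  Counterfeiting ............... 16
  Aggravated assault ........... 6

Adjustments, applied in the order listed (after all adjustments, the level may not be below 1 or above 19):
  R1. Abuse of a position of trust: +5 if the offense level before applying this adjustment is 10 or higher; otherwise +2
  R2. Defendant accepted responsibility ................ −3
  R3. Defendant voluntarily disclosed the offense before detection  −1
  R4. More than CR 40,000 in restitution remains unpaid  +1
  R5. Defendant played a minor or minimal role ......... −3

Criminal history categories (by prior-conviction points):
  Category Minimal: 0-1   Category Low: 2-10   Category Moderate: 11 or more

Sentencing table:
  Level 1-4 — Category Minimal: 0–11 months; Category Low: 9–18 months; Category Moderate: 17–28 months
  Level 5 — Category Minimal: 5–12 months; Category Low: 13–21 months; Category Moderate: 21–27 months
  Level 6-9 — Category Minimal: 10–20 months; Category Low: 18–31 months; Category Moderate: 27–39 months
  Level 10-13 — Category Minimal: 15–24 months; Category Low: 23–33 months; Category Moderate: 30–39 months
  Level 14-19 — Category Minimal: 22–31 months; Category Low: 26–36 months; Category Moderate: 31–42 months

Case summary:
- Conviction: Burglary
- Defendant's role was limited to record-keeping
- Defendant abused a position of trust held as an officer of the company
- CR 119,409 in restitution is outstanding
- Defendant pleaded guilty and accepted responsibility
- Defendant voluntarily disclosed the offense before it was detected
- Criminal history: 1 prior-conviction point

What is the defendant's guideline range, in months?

Base offense level for burglary: 7.
R1 applies (level before this adjustment is 7 < 10, so +2): 7 + 2 = 9.
R2 applies: 9 − 3 = 6.
R3 applies: 6 − 1 = 5.
R4 applies: 5 + 1 = 6.
R5 applies: 6 − 3 = 3.
Final offense level: 3.
Criminal history: 1 prior point → Category Minimal (0-1).
Level 3 falls in the 1-4 band.
Grid: Level 1-4 × Category Minimal = 0-11 months.

0-11 months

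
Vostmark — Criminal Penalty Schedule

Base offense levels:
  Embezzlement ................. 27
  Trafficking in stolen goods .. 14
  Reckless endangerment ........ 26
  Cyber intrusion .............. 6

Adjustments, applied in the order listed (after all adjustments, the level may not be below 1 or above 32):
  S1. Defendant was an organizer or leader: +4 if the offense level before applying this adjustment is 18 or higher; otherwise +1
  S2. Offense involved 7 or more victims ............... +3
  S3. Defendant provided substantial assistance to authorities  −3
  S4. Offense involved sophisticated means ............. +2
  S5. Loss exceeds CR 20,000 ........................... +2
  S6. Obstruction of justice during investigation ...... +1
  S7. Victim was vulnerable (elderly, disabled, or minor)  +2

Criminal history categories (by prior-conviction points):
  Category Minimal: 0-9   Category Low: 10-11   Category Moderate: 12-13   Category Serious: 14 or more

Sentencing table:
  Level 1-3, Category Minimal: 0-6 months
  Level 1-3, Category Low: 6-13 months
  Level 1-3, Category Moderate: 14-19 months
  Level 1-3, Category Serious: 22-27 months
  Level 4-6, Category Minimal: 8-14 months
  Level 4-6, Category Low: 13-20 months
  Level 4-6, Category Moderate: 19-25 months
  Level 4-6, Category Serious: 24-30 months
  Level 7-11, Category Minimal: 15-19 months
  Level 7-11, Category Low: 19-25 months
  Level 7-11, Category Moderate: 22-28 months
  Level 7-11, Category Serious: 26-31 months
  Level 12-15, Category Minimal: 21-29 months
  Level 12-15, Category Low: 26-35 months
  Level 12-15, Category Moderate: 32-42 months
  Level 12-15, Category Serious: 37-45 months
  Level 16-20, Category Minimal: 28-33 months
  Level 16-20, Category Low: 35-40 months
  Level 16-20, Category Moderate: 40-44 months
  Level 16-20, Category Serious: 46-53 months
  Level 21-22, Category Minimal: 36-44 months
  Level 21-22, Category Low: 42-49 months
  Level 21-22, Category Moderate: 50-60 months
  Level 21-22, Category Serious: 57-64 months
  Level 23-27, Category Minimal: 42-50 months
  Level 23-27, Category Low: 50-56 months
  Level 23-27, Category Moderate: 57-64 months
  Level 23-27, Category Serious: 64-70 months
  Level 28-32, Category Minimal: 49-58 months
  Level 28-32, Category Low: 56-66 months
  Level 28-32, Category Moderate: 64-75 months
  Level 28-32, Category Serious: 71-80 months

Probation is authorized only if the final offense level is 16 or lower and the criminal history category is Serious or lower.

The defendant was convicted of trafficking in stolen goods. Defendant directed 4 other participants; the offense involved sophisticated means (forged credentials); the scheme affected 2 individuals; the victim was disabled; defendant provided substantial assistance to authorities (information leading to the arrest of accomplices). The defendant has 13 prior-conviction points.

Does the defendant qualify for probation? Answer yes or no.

Yes

Base offense level for trafficking in stolen goods: 14.
S1 applies (level before this adjustment is 14 < 18, so +1): 14 + 1 = 15.
S2 does not apply.
S3 applies: 15 − 3 = 12.
S4 applies: 12 + 2 = 14.
S7 applies: 14 + 2 = 16.
Final offense level: 16.
Criminal history: 13 prior points → Category Moderate (12-13).
Level 16 falls in the 16-20 band.
Grid: Level 16-20 × Category Moderate = 40-44 months.
Probation check: level 16 ≤ 16 and category Moderate ≤ Serious → eligible.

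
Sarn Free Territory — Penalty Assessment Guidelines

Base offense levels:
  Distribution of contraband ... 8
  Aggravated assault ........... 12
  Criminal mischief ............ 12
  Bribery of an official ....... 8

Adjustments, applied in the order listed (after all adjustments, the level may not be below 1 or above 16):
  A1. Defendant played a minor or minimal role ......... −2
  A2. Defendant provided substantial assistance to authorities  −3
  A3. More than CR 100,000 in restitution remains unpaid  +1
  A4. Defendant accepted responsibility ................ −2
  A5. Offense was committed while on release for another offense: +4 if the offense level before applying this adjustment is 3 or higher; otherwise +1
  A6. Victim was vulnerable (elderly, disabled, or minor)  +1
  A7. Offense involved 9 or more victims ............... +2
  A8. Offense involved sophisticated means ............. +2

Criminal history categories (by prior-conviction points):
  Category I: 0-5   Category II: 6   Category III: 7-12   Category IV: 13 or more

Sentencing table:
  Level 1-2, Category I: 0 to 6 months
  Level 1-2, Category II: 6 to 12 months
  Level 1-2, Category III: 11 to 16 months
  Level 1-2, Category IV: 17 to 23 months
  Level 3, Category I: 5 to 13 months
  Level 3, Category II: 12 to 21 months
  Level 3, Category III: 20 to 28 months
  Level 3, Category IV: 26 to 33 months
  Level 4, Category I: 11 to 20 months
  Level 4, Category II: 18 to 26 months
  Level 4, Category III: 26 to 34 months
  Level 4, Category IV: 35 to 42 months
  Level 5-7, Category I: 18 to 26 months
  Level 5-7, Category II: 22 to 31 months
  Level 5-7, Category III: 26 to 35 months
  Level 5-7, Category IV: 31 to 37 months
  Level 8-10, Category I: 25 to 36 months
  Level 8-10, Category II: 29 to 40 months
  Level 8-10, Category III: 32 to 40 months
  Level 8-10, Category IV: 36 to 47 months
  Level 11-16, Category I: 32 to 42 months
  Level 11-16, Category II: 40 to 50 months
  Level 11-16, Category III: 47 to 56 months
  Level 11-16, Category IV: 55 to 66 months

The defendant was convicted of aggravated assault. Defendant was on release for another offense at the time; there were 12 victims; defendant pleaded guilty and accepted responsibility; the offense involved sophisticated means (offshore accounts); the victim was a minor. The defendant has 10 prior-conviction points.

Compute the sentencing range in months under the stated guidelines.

47-56 months

Base offense level for aggravated assault: 12.
A1 does not apply.
A4 applies: 12 − 2 = 10.
A5 applies (level before this adjustment is 10 ≥ 3, so +4): 10 + 4 = 14.
A6 applies: 14 + 1 = 15.
A7 applies: 15 + 2 = 17.
A8 applies: 17 + 2 = 19.
Level 19 exceeds the maximum of 16; capped at 16.
Final offense level: 16.
Criminal history: 10 prior points → Category III (7-12).
Level 16 falls in the 11-16 band.
Grid: Level 11-16 × Category III = 47-56 months.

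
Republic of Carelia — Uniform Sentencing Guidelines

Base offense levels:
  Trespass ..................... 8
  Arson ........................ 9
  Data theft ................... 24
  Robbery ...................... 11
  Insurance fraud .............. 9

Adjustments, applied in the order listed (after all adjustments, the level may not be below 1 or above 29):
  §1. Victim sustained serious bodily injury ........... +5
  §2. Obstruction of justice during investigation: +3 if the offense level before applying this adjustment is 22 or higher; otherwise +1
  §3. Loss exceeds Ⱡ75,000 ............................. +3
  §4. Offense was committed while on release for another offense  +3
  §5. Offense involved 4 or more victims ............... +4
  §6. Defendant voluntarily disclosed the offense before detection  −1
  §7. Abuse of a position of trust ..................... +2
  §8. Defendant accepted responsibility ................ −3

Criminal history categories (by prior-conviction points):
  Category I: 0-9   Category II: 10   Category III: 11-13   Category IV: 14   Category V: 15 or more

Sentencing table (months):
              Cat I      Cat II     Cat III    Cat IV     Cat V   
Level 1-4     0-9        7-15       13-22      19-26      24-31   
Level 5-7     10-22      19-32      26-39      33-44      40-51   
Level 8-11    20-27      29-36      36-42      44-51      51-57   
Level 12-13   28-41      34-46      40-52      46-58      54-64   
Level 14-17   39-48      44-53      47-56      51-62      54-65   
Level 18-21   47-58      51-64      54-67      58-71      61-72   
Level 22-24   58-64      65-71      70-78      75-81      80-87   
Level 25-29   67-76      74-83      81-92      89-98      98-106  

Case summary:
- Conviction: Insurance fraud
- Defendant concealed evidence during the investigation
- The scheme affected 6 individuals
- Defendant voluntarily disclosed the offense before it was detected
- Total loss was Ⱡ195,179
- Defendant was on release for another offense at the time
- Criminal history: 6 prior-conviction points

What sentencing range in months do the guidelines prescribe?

47-58 months

Base offense level for insurance fraud: 9.
§1 does not apply.
§2 applies (level before this adjustment is 9 < 22, so +1): 9 + 1 = 10.
§3 applies: 10 + 3 = 13.
§4 applies: 13 + 3 = 16.
§5 applies: 16 + 4 = 20.
§6 applies: 20 − 1 = 19.
§8 does not apply.
Final offense level: 19.
Criminal history: 6 prior points → Category I (0-9).
Level 19 falls in the 18-21 band.
Grid: Level 18-21 × Category I = 47-58 months.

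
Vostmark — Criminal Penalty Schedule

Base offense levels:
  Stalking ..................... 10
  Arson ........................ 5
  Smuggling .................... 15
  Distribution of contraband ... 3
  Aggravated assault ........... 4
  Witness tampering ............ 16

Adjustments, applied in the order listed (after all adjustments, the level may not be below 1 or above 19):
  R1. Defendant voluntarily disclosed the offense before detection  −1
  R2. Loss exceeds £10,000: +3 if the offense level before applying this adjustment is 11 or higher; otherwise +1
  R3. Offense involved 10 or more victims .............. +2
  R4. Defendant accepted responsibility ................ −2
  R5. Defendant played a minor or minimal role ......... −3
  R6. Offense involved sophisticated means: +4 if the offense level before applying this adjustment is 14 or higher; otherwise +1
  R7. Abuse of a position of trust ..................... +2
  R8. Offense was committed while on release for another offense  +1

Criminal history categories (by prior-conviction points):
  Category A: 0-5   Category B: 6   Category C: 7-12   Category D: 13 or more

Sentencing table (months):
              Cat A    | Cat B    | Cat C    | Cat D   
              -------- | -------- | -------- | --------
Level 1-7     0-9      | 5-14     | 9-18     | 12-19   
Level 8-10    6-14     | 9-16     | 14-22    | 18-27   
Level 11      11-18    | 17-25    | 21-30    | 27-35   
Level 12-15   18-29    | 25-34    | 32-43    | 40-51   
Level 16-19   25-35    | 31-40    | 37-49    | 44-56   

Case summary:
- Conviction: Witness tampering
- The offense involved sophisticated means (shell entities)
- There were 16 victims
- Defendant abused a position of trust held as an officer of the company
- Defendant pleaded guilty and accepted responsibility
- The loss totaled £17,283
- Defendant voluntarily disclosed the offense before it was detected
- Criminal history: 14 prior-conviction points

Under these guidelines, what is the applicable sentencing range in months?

44-56 months

Base offense level for witness tampering: 16.
R1 applies: 16 − 1 = 15.
R2 applies (level before this adjustment is 15 ≥ 11, so +3): 15 + 3 = 18.
R3 applies: 18 + 2 = 20.
R4 applies: 20 − 2 = 18.
R5 does not apply.
R6 applies (level before this adjustment is 18 ≥ 14, so +4): 18 + 4 = 22.
R7 applies: 22 + 2 = 24.
R8 does not apply.
Level 24 exceeds the maximum of 19; capped at 19.
Final offense level: 19.
Criminal history: 14 prior points → Category D (13+).
Level 19 falls in the 16-19 band.
Grid: Level 16-19 × Category D = 44-56 months.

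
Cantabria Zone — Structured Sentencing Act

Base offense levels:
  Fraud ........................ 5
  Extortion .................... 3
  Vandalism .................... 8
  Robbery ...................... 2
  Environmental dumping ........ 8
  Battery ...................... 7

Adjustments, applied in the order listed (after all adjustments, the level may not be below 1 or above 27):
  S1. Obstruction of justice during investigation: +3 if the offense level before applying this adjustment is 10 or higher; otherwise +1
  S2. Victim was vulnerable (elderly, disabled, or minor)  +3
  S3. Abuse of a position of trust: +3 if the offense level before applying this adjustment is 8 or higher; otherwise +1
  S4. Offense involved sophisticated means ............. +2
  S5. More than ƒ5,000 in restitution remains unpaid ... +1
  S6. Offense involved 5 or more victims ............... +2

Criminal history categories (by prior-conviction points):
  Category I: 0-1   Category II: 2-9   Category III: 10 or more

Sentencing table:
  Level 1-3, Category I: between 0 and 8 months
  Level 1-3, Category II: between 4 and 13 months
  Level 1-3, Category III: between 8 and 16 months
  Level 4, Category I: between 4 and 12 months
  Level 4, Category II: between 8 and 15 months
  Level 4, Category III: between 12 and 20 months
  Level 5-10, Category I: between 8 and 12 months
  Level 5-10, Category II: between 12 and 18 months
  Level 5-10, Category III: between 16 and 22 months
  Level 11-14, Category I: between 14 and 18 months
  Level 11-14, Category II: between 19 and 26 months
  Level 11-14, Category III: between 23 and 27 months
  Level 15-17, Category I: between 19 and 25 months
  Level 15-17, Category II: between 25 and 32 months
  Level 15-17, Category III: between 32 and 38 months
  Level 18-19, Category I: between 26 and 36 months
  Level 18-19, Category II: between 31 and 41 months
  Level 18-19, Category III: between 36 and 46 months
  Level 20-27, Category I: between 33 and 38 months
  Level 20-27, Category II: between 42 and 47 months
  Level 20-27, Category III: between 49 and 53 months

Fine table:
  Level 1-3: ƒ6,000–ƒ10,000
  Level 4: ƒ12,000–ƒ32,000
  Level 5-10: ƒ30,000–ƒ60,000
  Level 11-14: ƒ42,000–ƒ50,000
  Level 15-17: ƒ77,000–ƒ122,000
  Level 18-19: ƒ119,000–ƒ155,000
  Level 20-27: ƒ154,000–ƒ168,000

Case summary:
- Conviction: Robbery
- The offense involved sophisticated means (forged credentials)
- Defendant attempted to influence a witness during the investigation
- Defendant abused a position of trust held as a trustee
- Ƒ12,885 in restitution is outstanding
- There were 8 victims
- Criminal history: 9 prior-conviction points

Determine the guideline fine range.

ƒ30,000–ƒ60,000

Base offense level for robbery: 2.
S1 applies (level before this adjustment is 2 < 10, so +1): 2 + 1 = 3.
S3 applies (level before this adjustment is 3 < 8, so +1): 3 + 1 = 4.
S4 applies: 4 + 2 = 6.
S5 applies: 6 + 1 = 7.
S6 applies: 7 + 2 = 9.
Final offense level: 9.
Level 9 falls in the 5-10 band.
Fine table: Level 5-10 → ƒ30,000–ƒ60,000.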